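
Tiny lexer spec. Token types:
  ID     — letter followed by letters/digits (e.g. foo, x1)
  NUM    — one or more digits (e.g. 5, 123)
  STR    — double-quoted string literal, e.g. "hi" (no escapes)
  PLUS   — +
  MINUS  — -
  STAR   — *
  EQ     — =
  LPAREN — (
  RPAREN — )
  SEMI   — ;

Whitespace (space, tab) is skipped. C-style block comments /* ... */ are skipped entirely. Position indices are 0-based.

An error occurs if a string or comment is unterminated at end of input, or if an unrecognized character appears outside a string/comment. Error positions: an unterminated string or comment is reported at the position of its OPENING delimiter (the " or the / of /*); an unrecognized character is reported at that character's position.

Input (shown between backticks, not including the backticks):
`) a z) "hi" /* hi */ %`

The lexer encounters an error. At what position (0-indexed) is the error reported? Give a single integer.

pos=0: emit RPAREN ')'
pos=2: emit ID 'a' (now at pos=3)
pos=4: emit ID 'z' (now at pos=5)
pos=5: emit RPAREN ')'
pos=7: enter STRING mode
pos=7: emit STR "hi" (now at pos=11)
pos=12: enter COMMENT mode (saw '/*')
exit COMMENT mode (now at pos=20)
pos=21: ERROR — unrecognized char '%'

Answer: 21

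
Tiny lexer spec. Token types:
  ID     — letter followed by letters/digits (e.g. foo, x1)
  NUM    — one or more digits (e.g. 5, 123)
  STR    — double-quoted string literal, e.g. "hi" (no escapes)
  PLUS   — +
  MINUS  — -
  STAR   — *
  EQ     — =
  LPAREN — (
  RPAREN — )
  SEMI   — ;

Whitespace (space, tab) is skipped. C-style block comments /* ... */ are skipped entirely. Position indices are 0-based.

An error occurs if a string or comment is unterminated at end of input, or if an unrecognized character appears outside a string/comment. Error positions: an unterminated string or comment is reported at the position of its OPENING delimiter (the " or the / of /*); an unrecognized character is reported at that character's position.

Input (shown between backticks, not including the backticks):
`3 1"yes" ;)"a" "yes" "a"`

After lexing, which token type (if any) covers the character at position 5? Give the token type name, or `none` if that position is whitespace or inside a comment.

Answer: STR

Derivation:
pos=0: emit NUM '3' (now at pos=1)
pos=2: emit NUM '1' (now at pos=3)
pos=3: enter STRING mode
pos=3: emit STR "yes" (now at pos=8)
pos=9: emit SEMI ';'
pos=10: emit RPAREN ')'
pos=11: enter STRING mode
pos=11: emit STR "a" (now at pos=14)
pos=15: enter STRING mode
pos=15: emit STR "yes" (now at pos=20)
pos=21: enter STRING mode
pos=21: emit STR "a" (now at pos=24)
DONE. 8 tokens: [NUM, NUM, STR, SEMI, RPAREN, STR, STR, STR]
Position 5: char is 'e' -> STR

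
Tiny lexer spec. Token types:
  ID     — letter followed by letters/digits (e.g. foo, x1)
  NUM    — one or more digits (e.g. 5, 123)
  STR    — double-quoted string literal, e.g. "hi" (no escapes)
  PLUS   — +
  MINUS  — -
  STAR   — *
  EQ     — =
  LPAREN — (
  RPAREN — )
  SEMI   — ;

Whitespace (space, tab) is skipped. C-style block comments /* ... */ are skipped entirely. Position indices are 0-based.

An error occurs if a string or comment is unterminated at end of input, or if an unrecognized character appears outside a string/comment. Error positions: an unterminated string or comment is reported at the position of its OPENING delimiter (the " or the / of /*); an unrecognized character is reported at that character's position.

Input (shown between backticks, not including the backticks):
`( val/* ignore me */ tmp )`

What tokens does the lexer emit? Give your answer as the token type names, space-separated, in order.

pos=0: emit LPAREN '('
pos=2: emit ID 'val' (now at pos=5)
pos=5: enter COMMENT mode (saw '/*')
exit COMMENT mode (now at pos=20)
pos=21: emit ID 'tmp' (now at pos=24)
pos=25: emit RPAREN ')'
DONE. 4 tokens: [LPAREN, ID, ID, RPAREN]

Answer: LPAREN ID ID RPAREN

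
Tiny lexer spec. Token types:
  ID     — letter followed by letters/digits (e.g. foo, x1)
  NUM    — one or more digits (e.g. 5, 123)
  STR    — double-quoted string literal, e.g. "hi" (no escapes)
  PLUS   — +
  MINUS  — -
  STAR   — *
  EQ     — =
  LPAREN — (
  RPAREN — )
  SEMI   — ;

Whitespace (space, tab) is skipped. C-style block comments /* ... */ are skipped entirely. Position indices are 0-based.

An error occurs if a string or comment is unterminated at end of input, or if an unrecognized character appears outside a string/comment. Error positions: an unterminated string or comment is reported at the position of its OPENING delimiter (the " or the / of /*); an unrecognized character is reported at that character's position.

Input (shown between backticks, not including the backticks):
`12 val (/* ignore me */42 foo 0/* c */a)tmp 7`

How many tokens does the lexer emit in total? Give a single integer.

Answer: 10

Derivation:
pos=0: emit NUM '12' (now at pos=2)
pos=3: emit ID 'val' (now at pos=6)
pos=7: emit LPAREN '('
pos=8: enter COMMENT mode (saw '/*')
exit COMMENT mode (now at pos=23)
pos=23: emit NUM '42' (now at pos=25)
pos=26: emit ID 'foo' (now at pos=29)
pos=30: emit NUM '0' (now at pos=31)
pos=31: enter COMMENT mode (saw '/*')
exit COMMENT mode (now at pos=38)
pos=38: emit ID 'a' (now at pos=39)
pos=39: emit RPAREN ')'
pos=40: emit ID 'tmp' (now at pos=43)
pos=44: emit NUM '7' (now at pos=45)
DONE. 10 tokens: [NUM, ID, LPAREN, NUM, ID, NUM, ID, RPAREN, ID, NUM]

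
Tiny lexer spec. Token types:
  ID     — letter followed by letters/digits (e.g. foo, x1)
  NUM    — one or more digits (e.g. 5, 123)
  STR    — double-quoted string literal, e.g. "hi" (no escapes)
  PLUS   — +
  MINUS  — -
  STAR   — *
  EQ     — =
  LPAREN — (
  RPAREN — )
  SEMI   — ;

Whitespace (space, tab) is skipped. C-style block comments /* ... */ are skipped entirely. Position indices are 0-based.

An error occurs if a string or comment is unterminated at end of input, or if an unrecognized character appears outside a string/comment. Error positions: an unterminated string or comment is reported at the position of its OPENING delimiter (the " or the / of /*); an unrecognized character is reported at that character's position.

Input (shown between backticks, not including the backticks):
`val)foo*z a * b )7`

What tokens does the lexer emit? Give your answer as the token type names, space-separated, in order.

Answer: ID RPAREN ID STAR ID ID STAR ID RPAREN NUM

Derivation:
pos=0: emit ID 'val' (now at pos=3)
pos=3: emit RPAREN ')'
pos=4: emit ID 'foo' (now at pos=7)
pos=7: emit STAR '*'
pos=8: emit ID 'z' (now at pos=9)
pos=10: emit ID 'a' (now at pos=11)
pos=12: emit STAR '*'
pos=14: emit ID 'b' (now at pos=15)
pos=16: emit RPAREN ')'
pos=17: emit NUM '7' (now at pos=18)
DONE. 10 tokens: [ID, RPAREN, ID, STAR, ID, ID, STAR, ID, RPAREN, NUM]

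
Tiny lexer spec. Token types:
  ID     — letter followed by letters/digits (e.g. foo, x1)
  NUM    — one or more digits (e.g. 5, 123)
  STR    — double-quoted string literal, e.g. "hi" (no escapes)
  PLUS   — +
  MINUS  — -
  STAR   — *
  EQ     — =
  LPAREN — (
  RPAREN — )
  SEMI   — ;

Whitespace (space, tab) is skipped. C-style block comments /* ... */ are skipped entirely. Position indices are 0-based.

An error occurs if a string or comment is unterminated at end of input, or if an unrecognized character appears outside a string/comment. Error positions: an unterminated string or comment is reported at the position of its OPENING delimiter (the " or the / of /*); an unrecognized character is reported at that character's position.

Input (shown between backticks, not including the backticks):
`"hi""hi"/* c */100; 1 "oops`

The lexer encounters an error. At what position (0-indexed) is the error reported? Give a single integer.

pos=0: enter STRING mode
pos=0: emit STR "hi" (now at pos=4)
pos=4: enter STRING mode
pos=4: emit STR "hi" (now at pos=8)
pos=8: enter COMMENT mode (saw '/*')
exit COMMENT mode (now at pos=15)
pos=15: emit NUM '100' (now at pos=18)
pos=18: emit SEMI ';'
pos=20: emit NUM '1' (now at pos=21)
pos=22: enter STRING mode
pos=22: ERROR — unterminated string

Answer: 22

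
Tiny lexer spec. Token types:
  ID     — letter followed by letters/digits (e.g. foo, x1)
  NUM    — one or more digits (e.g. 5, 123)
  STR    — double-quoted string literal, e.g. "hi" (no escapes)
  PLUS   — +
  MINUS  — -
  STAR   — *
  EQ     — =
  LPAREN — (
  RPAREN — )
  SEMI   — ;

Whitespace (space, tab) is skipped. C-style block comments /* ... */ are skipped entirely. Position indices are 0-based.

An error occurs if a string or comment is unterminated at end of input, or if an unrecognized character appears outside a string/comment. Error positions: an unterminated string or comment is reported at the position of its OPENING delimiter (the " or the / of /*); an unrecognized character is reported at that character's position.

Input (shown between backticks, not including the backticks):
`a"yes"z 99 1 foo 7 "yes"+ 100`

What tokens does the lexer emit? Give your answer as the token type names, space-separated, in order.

Answer: ID STR ID NUM NUM ID NUM STR PLUS NUM

Derivation:
pos=0: emit ID 'a' (now at pos=1)
pos=1: enter STRING mode
pos=1: emit STR "yes" (now at pos=6)
pos=6: emit ID 'z' (now at pos=7)
pos=8: emit NUM '99' (now at pos=10)
pos=11: emit NUM '1' (now at pos=12)
pos=13: emit ID 'foo' (now at pos=16)
pos=17: emit NUM '7' (now at pos=18)
pos=19: enter STRING mode
pos=19: emit STR "yes" (now at pos=24)
pos=24: emit PLUS '+'
pos=26: emit NUM '100' (now at pos=29)
DONE. 10 tokens: [ID, STR, ID, NUM, NUM, ID, NUM, STR, PLUS, NUM]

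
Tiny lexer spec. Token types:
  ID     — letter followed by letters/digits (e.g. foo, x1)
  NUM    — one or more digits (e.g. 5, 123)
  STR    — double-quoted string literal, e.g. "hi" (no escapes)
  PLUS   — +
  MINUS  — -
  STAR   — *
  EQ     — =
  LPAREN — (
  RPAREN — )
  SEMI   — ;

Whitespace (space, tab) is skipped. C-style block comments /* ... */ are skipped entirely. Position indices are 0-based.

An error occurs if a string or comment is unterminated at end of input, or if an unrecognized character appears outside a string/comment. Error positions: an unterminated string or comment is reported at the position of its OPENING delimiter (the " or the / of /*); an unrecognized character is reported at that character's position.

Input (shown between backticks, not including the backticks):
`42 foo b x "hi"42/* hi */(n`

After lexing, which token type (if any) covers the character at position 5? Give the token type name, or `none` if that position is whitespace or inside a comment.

pos=0: emit NUM '42' (now at pos=2)
pos=3: emit ID 'foo' (now at pos=6)
pos=7: emit ID 'b' (now at pos=8)
pos=9: emit ID 'x' (now at pos=10)
pos=11: enter STRING mode
pos=11: emit STR "hi" (now at pos=15)
pos=15: emit NUM '42' (now at pos=17)
pos=17: enter COMMENT mode (saw '/*')
exit COMMENT mode (now at pos=25)
pos=25: emit LPAREN '('
pos=26: emit ID 'n' (now at pos=27)
DONE. 8 tokens: [NUM, ID, ID, ID, STR, NUM, LPAREN, ID]
Position 5: char is 'o' -> ID

Answer: ID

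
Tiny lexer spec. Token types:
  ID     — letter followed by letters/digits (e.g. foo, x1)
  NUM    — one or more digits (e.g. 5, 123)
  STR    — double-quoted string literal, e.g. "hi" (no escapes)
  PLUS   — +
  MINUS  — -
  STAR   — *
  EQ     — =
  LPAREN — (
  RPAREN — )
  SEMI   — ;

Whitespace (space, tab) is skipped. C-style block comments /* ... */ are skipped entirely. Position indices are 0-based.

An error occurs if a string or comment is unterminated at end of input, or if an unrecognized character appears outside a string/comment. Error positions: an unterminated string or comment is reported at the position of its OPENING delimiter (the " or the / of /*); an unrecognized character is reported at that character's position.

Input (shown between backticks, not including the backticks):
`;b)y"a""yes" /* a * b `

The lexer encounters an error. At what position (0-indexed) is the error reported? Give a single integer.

pos=0: emit SEMI ';'
pos=1: emit ID 'b' (now at pos=2)
pos=2: emit RPAREN ')'
pos=3: emit ID 'y' (now at pos=4)
pos=4: enter STRING mode
pos=4: emit STR "a" (now at pos=7)
pos=7: enter STRING mode
pos=7: emit STR "yes" (now at pos=12)
pos=13: enter COMMENT mode (saw '/*')
pos=13: ERROR — unterminated comment (reached EOF)

Answer: 13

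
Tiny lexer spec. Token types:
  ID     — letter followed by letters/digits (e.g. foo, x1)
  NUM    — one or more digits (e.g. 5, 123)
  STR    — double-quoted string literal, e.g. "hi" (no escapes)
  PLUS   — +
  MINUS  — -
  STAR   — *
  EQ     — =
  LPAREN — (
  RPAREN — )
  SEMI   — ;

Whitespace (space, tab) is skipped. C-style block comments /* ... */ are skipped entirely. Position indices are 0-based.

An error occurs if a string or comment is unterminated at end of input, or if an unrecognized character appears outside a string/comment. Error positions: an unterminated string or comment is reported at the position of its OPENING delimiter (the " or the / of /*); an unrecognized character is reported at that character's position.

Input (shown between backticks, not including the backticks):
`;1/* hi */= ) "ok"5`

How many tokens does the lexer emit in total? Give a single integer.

pos=0: emit SEMI ';'
pos=1: emit NUM '1' (now at pos=2)
pos=2: enter COMMENT mode (saw '/*')
exit COMMENT mode (now at pos=10)
pos=10: emit EQ '='
pos=12: emit RPAREN ')'
pos=14: enter STRING mode
pos=14: emit STR "ok" (now at pos=18)
pos=18: emit NUM '5' (now at pos=19)
DONE. 6 tokens: [SEMI, NUM, EQ, RPAREN, STR, NUM]

Answer: 6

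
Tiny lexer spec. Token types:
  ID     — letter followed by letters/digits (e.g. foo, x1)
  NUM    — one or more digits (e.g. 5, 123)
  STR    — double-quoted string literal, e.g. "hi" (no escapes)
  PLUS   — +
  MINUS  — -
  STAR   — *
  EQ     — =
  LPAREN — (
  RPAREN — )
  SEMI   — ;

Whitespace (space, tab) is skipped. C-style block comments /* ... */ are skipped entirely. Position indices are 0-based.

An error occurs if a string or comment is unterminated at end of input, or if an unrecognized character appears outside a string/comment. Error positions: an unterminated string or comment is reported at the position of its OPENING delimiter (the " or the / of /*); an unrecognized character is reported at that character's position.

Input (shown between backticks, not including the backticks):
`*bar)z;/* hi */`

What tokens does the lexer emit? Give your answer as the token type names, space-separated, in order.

pos=0: emit STAR '*'
pos=1: emit ID 'bar' (now at pos=4)
pos=4: emit RPAREN ')'
pos=5: emit ID 'z' (now at pos=6)
pos=6: emit SEMI ';'
pos=7: enter COMMENT mode (saw '/*')
exit COMMENT mode (now at pos=15)
DONE. 5 tokens: [STAR, ID, RPAREN, ID, SEMI]

Answer: STAR ID RPAREN ID SEMI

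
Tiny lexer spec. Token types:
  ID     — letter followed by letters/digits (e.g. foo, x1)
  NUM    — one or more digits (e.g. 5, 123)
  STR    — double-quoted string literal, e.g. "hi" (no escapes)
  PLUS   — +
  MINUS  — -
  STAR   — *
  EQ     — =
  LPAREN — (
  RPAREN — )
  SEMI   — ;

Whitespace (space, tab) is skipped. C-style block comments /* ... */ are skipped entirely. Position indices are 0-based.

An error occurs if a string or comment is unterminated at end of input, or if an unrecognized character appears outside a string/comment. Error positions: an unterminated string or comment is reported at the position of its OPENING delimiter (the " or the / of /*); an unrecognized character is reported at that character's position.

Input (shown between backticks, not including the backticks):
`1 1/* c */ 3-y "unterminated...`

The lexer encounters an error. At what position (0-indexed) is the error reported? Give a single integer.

Answer: 15

Derivation:
pos=0: emit NUM '1' (now at pos=1)
pos=2: emit NUM '1' (now at pos=3)
pos=3: enter COMMENT mode (saw '/*')
exit COMMENT mode (now at pos=10)
pos=11: emit NUM '3' (now at pos=12)
pos=12: emit MINUS '-'
pos=13: emit ID 'y' (now at pos=14)
pos=15: enter STRING mode
pos=15: ERROR — unterminated string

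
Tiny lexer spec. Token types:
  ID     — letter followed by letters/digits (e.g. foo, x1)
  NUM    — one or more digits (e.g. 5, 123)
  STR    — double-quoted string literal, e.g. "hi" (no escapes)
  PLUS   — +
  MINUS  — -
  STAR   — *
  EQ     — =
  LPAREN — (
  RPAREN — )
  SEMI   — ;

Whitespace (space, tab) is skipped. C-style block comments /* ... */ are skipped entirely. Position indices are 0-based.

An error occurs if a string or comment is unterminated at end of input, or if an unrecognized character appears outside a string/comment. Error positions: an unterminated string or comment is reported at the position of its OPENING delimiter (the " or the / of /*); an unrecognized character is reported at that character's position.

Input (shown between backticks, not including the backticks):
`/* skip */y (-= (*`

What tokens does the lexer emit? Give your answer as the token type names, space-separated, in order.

Answer: ID LPAREN MINUS EQ LPAREN STAR

Derivation:
pos=0: enter COMMENT mode (saw '/*')
exit COMMENT mode (now at pos=10)
pos=10: emit ID 'y' (now at pos=11)
pos=12: emit LPAREN '('
pos=13: emit MINUS '-'
pos=14: emit EQ '='
pos=16: emit LPAREN '('
pos=17: emit STAR '*'
DONE. 6 tokens: [ID, LPAREN, MINUS, EQ, LPAREN, STAR]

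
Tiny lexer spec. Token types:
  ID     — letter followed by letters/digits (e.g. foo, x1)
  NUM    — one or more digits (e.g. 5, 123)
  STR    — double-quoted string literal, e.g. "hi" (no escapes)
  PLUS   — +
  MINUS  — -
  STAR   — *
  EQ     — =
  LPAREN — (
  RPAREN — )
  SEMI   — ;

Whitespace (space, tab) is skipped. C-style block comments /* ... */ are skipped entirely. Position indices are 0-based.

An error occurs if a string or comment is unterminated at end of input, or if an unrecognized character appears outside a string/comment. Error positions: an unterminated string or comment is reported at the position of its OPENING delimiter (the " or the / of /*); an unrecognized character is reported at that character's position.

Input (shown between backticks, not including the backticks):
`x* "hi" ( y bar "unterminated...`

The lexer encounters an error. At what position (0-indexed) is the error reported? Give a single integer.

Answer: 16

Derivation:
pos=0: emit ID 'x' (now at pos=1)
pos=1: emit STAR '*'
pos=3: enter STRING mode
pos=3: emit STR "hi" (now at pos=7)
pos=8: emit LPAREN '('
pos=10: emit ID 'y' (now at pos=11)
pos=12: emit ID 'bar' (now at pos=15)
pos=16: enter STRING mode
pos=16: ERROR — unterminated string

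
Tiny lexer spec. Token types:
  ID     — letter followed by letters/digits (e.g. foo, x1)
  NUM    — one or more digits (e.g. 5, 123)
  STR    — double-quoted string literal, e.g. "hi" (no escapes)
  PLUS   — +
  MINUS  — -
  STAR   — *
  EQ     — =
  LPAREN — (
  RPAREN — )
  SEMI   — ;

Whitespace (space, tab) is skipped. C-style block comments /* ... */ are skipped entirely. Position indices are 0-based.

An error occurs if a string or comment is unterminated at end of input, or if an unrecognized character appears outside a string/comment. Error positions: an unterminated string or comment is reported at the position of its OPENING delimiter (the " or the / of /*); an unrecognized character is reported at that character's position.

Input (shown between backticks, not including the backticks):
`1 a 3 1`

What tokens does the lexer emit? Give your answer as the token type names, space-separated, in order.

pos=0: emit NUM '1' (now at pos=1)
pos=2: emit ID 'a' (now at pos=3)
pos=4: emit NUM '3' (now at pos=5)
pos=6: emit NUM '1' (now at pos=7)
DONE. 4 tokens: [NUM, ID, NUM, NUM]

Answer: NUM ID NUM NUM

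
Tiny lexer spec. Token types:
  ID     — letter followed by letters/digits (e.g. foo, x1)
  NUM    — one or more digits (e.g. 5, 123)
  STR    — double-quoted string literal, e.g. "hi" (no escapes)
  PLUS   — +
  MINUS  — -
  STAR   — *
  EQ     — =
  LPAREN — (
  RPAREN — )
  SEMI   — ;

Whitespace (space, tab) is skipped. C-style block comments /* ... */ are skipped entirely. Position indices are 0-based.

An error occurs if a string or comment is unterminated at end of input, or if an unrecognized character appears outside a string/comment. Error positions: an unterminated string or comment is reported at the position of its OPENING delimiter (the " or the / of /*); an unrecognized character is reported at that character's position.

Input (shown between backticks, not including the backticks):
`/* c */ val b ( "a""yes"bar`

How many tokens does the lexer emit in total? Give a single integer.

pos=0: enter COMMENT mode (saw '/*')
exit COMMENT mode (now at pos=7)
pos=8: emit ID 'val' (now at pos=11)
pos=12: emit ID 'b' (now at pos=13)
pos=14: emit LPAREN '('
pos=16: enter STRING mode
pos=16: emit STR "a" (now at pos=19)
pos=19: enter STRING mode
pos=19: emit STR "yes" (now at pos=24)
pos=24: emit ID 'bar' (now at pos=27)
DONE. 6 tokens: [ID, ID, LPAREN, STR, STR, ID]

Answer: 6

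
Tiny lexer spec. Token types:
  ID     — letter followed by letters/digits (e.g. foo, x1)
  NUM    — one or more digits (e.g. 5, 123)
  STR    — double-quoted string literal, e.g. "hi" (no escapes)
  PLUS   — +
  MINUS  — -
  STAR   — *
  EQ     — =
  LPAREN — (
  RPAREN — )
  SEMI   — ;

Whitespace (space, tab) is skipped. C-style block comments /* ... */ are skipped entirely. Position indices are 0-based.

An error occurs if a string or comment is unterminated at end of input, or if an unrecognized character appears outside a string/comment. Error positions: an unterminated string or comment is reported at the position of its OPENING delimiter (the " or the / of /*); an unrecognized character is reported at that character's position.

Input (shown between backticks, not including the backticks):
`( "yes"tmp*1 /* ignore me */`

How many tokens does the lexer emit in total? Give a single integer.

Answer: 5

Derivation:
pos=0: emit LPAREN '('
pos=2: enter STRING mode
pos=2: emit STR "yes" (now at pos=7)
pos=7: emit ID 'tmp' (now at pos=10)
pos=10: emit STAR '*'
pos=11: emit NUM '1' (now at pos=12)
pos=13: enter COMMENT mode (saw '/*')
exit COMMENT mode (now at pos=28)
DONE. 5 tokens: [LPAREN, STR, ID, STAR, NUM]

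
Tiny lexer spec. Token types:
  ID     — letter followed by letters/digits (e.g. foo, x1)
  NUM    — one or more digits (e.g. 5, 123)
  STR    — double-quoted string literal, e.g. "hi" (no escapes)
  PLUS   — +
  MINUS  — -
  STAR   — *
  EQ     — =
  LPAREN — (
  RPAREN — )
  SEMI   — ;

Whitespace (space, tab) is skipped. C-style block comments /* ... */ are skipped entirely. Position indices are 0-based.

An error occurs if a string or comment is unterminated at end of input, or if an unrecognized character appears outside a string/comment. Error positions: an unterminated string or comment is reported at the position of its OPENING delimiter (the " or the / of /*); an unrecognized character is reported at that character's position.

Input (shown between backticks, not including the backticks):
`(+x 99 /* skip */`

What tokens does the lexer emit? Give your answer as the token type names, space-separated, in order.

Answer: LPAREN PLUS ID NUM

Derivation:
pos=0: emit LPAREN '('
pos=1: emit PLUS '+'
pos=2: emit ID 'x' (now at pos=3)
pos=4: emit NUM '99' (now at pos=6)
pos=7: enter COMMENT mode (saw '/*')
exit COMMENT mode (now at pos=17)
DONE. 4 tokens: [LPAREN, PLUS, ID, NUM]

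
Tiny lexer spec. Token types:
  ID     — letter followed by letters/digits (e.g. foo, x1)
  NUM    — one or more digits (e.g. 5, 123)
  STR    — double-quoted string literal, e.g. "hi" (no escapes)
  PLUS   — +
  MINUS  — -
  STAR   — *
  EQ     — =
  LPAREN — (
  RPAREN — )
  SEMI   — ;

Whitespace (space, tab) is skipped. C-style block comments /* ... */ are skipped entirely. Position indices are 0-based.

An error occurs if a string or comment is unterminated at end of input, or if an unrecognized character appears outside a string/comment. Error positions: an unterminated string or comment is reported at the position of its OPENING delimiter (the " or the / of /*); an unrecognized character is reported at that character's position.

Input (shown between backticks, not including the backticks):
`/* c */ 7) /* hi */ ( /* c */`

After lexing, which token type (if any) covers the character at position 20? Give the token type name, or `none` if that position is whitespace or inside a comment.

pos=0: enter COMMENT mode (saw '/*')
exit COMMENT mode (now at pos=7)
pos=8: emit NUM '7' (now at pos=9)
pos=9: emit RPAREN ')'
pos=11: enter COMMENT mode (saw '/*')
exit COMMENT mode (now at pos=19)
pos=20: emit LPAREN '('
pos=22: enter COMMENT mode (saw '/*')
exit COMMENT mode (now at pos=29)
DONE. 3 tokens: [NUM, RPAREN, LPAREN]
Position 20: char is '(' -> LPAREN

Answer: LPAREN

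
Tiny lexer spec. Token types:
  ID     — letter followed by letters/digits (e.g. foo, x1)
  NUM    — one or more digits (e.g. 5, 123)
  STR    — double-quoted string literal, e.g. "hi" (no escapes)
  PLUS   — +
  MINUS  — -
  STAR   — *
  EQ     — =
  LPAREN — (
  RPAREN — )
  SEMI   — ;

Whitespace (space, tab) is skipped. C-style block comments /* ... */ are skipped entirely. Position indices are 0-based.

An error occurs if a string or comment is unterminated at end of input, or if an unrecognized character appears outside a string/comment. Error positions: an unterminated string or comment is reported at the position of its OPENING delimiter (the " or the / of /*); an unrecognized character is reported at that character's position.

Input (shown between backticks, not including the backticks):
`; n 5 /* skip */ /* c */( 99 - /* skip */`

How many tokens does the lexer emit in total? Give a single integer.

Answer: 6

Derivation:
pos=0: emit SEMI ';'
pos=2: emit ID 'n' (now at pos=3)
pos=4: emit NUM '5' (now at pos=5)
pos=6: enter COMMENT mode (saw '/*')
exit COMMENT mode (now at pos=16)
pos=17: enter COMMENT mode (saw '/*')
exit COMMENT mode (now at pos=24)
pos=24: emit LPAREN '('
pos=26: emit NUM '99' (now at pos=28)
pos=29: emit MINUS '-'
pos=31: enter COMMENT mode (saw '/*')
exit COMMENT mode (now at pos=41)
DONE. 6 tokens: [SEMI, ID, NUM, LPAREN, NUM, MINUS]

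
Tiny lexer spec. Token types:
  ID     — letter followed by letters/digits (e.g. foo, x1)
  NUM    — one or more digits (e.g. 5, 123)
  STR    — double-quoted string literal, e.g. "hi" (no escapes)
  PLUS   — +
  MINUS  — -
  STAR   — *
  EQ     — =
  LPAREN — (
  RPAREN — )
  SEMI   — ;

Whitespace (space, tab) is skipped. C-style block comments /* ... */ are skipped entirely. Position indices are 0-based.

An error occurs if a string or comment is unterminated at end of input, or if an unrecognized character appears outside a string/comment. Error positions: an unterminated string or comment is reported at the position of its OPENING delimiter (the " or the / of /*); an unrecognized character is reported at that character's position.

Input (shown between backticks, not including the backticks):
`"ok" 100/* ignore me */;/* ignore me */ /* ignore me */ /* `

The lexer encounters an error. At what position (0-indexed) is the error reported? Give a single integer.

pos=0: enter STRING mode
pos=0: emit STR "ok" (now at pos=4)
pos=5: emit NUM '100' (now at pos=8)
pos=8: enter COMMENT mode (saw '/*')
exit COMMENT mode (now at pos=23)
pos=23: emit SEMI ';'
pos=24: enter COMMENT mode (saw '/*')
exit COMMENT mode (now at pos=39)
pos=40: enter COMMENT mode (saw '/*')
exit COMMENT mode (now at pos=55)
pos=56: enter COMMENT mode (saw '/*')
pos=56: ERROR — unterminated comment (reached EOF)

Answer: 56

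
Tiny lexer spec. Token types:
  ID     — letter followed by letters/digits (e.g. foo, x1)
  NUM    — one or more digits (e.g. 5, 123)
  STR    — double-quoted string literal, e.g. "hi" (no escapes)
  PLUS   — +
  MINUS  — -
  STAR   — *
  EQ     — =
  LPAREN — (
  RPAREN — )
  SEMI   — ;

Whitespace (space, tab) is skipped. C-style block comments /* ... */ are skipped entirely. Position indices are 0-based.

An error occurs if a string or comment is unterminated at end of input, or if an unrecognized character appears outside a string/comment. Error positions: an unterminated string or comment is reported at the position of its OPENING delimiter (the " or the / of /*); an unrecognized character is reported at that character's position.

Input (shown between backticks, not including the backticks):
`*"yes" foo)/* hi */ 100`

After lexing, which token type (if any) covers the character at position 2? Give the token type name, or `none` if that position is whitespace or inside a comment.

pos=0: emit STAR '*'
pos=1: enter STRING mode
pos=1: emit STR "yes" (now at pos=6)
pos=7: emit ID 'foo' (now at pos=10)
pos=10: emit RPAREN ')'
pos=11: enter COMMENT mode (saw '/*')
exit COMMENT mode (now at pos=19)
pos=20: emit NUM '100' (now at pos=23)
DONE. 5 tokens: [STAR, STR, ID, RPAREN, NUM]
Position 2: char is 'y' -> STR

Answer: STR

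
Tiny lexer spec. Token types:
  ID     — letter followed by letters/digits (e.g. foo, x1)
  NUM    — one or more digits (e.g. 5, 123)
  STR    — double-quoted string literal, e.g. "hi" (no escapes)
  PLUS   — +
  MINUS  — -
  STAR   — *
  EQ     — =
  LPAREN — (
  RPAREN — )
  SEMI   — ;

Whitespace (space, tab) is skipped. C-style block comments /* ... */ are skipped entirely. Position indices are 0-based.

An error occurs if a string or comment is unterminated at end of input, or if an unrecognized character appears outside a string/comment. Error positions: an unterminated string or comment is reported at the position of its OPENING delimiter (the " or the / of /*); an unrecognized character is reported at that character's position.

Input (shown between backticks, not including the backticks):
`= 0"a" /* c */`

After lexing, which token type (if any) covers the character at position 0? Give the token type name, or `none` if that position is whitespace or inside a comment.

Answer: EQ

Derivation:
pos=0: emit EQ '='
pos=2: emit NUM '0' (now at pos=3)
pos=3: enter STRING mode
pos=3: emit STR "a" (now at pos=6)
pos=7: enter COMMENT mode (saw '/*')
exit COMMENT mode (now at pos=14)
DONE. 3 tokens: [EQ, NUM, STR]
Position 0: char is '=' -> EQ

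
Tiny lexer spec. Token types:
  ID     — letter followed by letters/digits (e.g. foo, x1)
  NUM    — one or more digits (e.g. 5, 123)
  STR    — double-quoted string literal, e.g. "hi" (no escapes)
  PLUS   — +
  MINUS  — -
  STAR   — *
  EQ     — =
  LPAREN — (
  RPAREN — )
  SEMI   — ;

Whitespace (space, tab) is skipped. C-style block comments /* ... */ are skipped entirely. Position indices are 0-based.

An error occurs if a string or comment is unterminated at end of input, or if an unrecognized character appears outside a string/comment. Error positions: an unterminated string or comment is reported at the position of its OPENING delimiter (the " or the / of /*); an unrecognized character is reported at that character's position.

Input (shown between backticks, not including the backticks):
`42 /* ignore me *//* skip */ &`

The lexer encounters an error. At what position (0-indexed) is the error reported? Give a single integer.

pos=0: emit NUM '42' (now at pos=2)
pos=3: enter COMMENT mode (saw '/*')
exit COMMENT mode (now at pos=18)
pos=18: enter COMMENT mode (saw '/*')
exit COMMENT mode (now at pos=28)
pos=29: ERROR — unrecognized char '&'

Answer: 29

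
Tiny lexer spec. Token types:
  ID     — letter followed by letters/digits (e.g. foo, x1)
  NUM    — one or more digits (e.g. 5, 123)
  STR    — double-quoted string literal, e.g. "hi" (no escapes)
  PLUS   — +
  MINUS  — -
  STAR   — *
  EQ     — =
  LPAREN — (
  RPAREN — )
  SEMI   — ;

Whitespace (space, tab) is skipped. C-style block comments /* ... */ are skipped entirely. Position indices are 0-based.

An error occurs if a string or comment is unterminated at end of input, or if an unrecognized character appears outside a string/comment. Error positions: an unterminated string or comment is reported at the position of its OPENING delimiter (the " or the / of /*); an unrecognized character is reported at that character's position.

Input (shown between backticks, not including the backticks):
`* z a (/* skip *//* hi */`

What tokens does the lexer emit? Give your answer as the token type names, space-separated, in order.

pos=0: emit STAR '*'
pos=2: emit ID 'z' (now at pos=3)
pos=4: emit ID 'a' (now at pos=5)
pos=6: emit LPAREN '('
pos=7: enter COMMENT mode (saw '/*')
exit COMMENT mode (now at pos=17)
pos=17: enter COMMENT mode (saw '/*')
exit COMMENT mode (now at pos=25)
DONE. 4 tokens: [STAR, ID, ID, LPAREN]

Answer: STAR ID ID LPAREN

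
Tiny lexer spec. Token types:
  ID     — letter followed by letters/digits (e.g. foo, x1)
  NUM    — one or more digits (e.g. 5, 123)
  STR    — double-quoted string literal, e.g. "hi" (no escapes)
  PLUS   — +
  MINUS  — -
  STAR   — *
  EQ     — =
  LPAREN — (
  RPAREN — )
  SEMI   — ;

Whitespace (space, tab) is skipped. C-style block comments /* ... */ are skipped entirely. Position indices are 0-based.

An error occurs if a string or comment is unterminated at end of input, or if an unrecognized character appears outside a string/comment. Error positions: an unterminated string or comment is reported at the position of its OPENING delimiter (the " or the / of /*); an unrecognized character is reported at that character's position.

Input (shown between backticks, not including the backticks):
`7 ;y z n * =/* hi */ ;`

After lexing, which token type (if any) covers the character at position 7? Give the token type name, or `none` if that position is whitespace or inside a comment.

Answer: ID

Derivation:
pos=0: emit NUM '7' (now at pos=1)
pos=2: emit SEMI ';'
pos=3: emit ID 'y' (now at pos=4)
pos=5: emit ID 'z' (now at pos=6)
pos=7: emit ID 'n' (now at pos=8)
pos=9: emit STAR '*'
pos=11: emit EQ '='
pos=12: enter COMMENT mode (saw '/*')
exit COMMENT mode (now at pos=20)
pos=21: emit SEMI ';'
DONE. 8 tokens: [NUM, SEMI, ID, ID, ID, STAR, EQ, SEMI]
Position 7: char is 'n' -> ID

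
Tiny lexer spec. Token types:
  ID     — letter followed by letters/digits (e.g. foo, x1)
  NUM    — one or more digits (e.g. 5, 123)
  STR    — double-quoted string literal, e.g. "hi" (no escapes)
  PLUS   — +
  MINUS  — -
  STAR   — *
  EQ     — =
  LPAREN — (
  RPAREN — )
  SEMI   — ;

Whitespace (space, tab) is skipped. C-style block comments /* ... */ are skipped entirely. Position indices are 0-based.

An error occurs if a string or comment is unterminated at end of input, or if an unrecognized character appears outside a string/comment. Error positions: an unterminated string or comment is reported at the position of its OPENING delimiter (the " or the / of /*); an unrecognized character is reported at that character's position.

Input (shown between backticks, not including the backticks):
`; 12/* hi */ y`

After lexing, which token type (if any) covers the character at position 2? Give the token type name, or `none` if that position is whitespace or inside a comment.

pos=0: emit SEMI ';'
pos=2: emit NUM '12' (now at pos=4)
pos=4: enter COMMENT mode (saw '/*')
exit COMMENT mode (now at pos=12)
pos=13: emit ID 'y' (now at pos=14)
DONE. 3 tokens: [SEMI, NUM, ID]
Position 2: char is '1' -> NUM

Answer: NUM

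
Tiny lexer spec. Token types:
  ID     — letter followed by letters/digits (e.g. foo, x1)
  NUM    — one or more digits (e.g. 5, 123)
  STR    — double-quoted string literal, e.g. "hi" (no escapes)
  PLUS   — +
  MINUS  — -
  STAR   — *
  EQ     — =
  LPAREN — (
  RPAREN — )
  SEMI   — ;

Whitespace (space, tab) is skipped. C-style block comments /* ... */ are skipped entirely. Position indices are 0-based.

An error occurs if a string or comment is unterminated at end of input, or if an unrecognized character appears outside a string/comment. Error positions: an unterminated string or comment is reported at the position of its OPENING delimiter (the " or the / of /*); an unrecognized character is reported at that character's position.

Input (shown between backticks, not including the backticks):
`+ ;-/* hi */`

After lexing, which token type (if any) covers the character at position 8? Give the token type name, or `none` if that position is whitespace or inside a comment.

Answer: none

Derivation:
pos=0: emit PLUS '+'
pos=2: emit SEMI ';'
pos=3: emit MINUS '-'
pos=4: enter COMMENT mode (saw '/*')
exit COMMENT mode (now at pos=12)
DONE. 3 tokens: [PLUS, SEMI, MINUS]
Position 8: char is 'i' -> none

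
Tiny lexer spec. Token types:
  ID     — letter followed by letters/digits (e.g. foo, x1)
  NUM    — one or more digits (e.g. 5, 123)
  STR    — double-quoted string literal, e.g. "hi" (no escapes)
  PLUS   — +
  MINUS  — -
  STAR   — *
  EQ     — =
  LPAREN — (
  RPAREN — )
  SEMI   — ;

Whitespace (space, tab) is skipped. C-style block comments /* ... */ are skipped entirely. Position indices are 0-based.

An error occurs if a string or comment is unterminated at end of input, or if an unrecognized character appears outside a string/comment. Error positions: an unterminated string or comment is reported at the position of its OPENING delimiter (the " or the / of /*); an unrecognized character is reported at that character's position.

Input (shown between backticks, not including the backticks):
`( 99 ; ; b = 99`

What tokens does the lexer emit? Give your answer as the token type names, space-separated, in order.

pos=0: emit LPAREN '('
pos=2: emit NUM '99' (now at pos=4)
pos=5: emit SEMI ';'
pos=7: emit SEMI ';'
pos=9: emit ID 'b' (now at pos=10)
pos=11: emit EQ '='
pos=13: emit NUM '99' (now at pos=15)
DONE. 7 tokens: [LPAREN, NUM, SEMI, SEMI, ID, EQ, NUM]

Answer: LPAREN NUM SEMI SEMI ID EQ NUM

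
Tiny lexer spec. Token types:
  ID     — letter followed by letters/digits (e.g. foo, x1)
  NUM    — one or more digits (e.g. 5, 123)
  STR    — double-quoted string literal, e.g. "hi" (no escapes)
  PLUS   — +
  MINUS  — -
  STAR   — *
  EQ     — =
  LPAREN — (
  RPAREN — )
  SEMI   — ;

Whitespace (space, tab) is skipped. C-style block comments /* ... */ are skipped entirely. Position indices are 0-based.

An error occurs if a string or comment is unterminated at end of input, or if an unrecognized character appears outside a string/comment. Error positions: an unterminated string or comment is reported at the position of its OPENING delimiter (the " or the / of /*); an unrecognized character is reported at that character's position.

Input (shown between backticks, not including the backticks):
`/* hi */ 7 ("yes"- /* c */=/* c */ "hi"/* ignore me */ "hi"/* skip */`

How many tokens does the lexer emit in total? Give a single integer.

pos=0: enter COMMENT mode (saw '/*')
exit COMMENT mode (now at pos=8)
pos=9: emit NUM '7' (now at pos=10)
pos=11: emit LPAREN '('
pos=12: enter STRING mode
pos=12: emit STR "yes" (now at pos=17)
pos=17: emit MINUS '-'
pos=19: enter COMMENT mode (saw '/*')
exit COMMENT mode (now at pos=26)
pos=26: emit EQ '='
pos=27: enter COMMENT mode (saw '/*')
exit COMMENT mode (now at pos=34)
pos=35: enter STRING mode
pos=35: emit STR "hi" (now at pos=39)
pos=39: enter COMMENT mode (saw '/*')
exit COMMENT mode (now at pos=54)
pos=55: enter STRING mode
pos=55: emit STR "hi" (now at pos=59)
pos=59: enter COMMENT mode (saw '/*')
exit COMMENT mode (now at pos=69)
DONE. 7 tokens: [NUM, LPAREN, STR, MINUS, EQ, STR, STR]

Answer: 7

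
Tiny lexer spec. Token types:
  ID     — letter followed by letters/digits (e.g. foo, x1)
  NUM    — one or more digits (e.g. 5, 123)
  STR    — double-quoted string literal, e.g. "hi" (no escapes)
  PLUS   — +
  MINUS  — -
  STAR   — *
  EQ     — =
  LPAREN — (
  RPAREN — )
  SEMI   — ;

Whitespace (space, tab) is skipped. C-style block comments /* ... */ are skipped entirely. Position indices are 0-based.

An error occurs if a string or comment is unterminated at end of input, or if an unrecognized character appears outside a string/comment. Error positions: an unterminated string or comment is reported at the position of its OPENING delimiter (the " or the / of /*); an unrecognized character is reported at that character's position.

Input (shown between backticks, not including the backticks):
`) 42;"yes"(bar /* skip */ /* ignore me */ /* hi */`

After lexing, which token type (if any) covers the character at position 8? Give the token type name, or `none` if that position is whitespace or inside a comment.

pos=0: emit RPAREN ')'
pos=2: emit NUM '42' (now at pos=4)
pos=4: emit SEMI ';'
pos=5: enter STRING mode
pos=5: emit STR "yes" (now at pos=10)
pos=10: emit LPAREN '('
pos=11: emit ID 'bar' (now at pos=14)
pos=15: enter COMMENT mode (saw '/*')
exit COMMENT mode (now at pos=25)
pos=26: enter COMMENT mode (saw '/*')
exit COMMENT mode (now at pos=41)
pos=42: enter COMMENT mode (saw '/*')
exit COMMENT mode (now at pos=50)
DONE. 6 tokens: [RPAREN, NUM, SEMI, STR, LPAREN, ID]
Position 8: char is 's' -> STR

Answer: STR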